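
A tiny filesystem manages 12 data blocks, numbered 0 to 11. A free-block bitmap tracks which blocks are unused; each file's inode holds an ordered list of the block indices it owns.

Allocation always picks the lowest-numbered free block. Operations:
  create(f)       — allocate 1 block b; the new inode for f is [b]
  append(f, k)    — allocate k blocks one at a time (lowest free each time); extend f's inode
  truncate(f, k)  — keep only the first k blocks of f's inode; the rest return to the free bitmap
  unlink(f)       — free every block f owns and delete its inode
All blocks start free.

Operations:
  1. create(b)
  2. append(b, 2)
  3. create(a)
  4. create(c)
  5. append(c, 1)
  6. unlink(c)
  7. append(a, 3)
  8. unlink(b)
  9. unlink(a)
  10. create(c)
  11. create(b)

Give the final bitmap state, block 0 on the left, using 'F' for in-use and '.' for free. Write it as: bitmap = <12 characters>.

[1] create(b) — b=0 (map F...........)
[2] append(b, 2) — b=0,1,2 (map FFF.........)
[3] create(a) — a=3 b=0,1,2 (map FFFF........)
[4] create(c) — a=3 b=0,1,2 c=4 (map FFFFF.......)
[5] append(c, 1) — a=3 b=0,1,2 c=4,5 (map FFFFFF......)
[6] unlink(c) — a=3 b=0,1,2 (map FFFF........)
[7] append(a, 3) — a=3,4,5,6 b=0,1,2 (map FFFFFFF.....)
[8] unlink(b) — a=3,4,5,6 (map ...FFFF.....)
[9] unlink(a) —  (map ............)
[10] create(c) — c=0 (map F...........)
[11] create(b) — b=1 c=0 (map FF..........)

bitmap = FF..........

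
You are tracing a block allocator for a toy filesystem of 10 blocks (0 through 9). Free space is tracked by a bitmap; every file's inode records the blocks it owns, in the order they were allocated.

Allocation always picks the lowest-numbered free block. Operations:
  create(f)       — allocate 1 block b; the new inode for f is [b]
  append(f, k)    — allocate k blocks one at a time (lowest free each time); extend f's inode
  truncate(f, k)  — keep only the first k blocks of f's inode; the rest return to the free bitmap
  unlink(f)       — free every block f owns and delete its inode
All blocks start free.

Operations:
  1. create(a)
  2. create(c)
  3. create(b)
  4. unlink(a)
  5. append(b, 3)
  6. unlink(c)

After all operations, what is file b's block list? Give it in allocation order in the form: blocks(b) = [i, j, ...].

after create(a) → a:[0]  free=[F.........]
after create(c) → a:[0], c:[1]  free=[FF........]
after create(b) → a:[0], b:[2], c:[1]  free=[FFF.......]
after unlink(a) → b:[2], c:[1]  free=[.FF.......]
after append(b, 3) → b:[2, 0, 3, 4], c:[1]  free=[FFFFF.....]
after unlink(c) → b:[2, 0, 3, 4]  free=[F.FFF.....]

blocks(b) = [2, 0, 3, 4]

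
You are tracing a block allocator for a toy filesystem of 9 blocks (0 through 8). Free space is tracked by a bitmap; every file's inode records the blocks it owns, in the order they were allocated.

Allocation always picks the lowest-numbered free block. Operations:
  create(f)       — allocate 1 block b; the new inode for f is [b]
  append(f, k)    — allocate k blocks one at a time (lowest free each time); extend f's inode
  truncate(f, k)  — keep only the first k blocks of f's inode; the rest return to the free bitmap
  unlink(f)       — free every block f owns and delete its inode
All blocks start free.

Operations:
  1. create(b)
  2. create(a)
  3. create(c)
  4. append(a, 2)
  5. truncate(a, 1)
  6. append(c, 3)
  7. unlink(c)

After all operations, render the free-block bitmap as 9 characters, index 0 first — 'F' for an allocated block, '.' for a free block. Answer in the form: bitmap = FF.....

create(b): bitmap=F........ | b=[0]
create(a): bitmap=FF....... | a=[1] b=[0]
create(c): bitmap=FFF...... | a=[1] b=[0] c=[2]
append(a, 2): bitmap=FFFFF.... | a=[1, 3, 4] b=[0] c=[2]
truncate(a, 1): bitmap=FFF...... | a=[1] b=[0] c=[2]
append(c, 3): bitmap=FFFFFF... | a=[1] b=[0] c=[2, 3, 4, 5]
unlink(c): bitmap=FF....... | a=[1] b=[0]

bitmap = FF.......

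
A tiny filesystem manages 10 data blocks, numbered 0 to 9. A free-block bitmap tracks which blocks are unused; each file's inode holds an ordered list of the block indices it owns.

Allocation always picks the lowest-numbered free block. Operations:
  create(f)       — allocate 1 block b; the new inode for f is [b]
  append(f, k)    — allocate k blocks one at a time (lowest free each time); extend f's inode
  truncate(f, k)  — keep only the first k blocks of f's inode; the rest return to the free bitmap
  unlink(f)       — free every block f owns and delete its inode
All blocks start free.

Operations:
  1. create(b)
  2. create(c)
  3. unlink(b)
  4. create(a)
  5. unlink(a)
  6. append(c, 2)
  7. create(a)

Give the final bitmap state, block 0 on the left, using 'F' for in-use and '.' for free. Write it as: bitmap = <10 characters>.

bitmap = FFFF......

  1. create(b)  ⇒  F.........  {b→[0]}
  2. create(c)  ⇒  FF........  {b→[0]; c→[1]}
  3. unlink(b)  ⇒  .F........  {c→[1]}
  4. create(a)  ⇒  FF........  {a→[0]; c→[1]}
  5. unlink(a)  ⇒  .F........  {c→[1]}
  6. append(c, 2)  ⇒  FFF.......  {c→[1, 0, 2]}
  7. create(a)  ⇒  FFFF......  {a→[3]; c→[1, 0, 2]}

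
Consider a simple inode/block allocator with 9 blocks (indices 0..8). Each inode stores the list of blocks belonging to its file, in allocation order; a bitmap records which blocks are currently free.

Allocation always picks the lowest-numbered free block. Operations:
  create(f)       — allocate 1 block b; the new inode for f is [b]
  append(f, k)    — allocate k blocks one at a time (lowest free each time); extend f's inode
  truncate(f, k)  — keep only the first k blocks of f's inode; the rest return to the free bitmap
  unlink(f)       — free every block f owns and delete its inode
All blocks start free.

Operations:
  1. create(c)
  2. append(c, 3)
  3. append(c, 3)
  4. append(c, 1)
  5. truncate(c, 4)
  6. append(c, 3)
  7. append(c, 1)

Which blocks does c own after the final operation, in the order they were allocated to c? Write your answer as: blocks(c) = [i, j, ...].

[1] create(c) — c=0 (map F........)
[2] append(c, 3) — c=0,1,2,3 (map FFFF.....)
[3] append(c, 3) — c=0,1,2,3,4,5,6 (map FFFFFFF..)
[4] append(c, 1) — c=0,1,2,3,4,5,6,7 (map FFFFFFFF.)
[5] truncate(c, 4) — c=0,1,2,3 (map FFFF.....)
[6] append(c, 3) — c=0,1,2,3,4,5,6 (map FFFFFFF..)
[7] append(c, 1) — c=0,1,2,3,4,5,6,7 (map FFFFFFFF.)

blocks(c) = [0, 1, 2, 3, 4, 5, 6, 7]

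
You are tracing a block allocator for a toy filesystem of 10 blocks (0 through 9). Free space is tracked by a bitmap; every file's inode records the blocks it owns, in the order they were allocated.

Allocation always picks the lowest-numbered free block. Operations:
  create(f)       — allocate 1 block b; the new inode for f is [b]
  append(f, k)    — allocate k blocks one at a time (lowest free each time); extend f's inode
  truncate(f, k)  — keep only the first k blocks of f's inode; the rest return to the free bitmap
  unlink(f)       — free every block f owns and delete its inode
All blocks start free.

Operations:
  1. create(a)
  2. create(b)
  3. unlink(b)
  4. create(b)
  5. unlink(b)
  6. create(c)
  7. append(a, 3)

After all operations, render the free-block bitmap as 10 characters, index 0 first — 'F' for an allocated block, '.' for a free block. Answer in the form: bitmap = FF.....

[1] create(a) — a=0 (map F.........)
[2] create(b) — a=0 b=1 (map FF........)
[3] unlink(b) — a=0 (map F.........)
[4] create(b) — a=0 b=1 (map FF........)
[5] unlink(b) — a=0 (map F.........)
[6] create(c) — a=0 c=1 (map FF........)
[7] append(a, 3) — a=0,2,3,4 c=1 (map FFFFF.....)

bitmap = FFFFF.....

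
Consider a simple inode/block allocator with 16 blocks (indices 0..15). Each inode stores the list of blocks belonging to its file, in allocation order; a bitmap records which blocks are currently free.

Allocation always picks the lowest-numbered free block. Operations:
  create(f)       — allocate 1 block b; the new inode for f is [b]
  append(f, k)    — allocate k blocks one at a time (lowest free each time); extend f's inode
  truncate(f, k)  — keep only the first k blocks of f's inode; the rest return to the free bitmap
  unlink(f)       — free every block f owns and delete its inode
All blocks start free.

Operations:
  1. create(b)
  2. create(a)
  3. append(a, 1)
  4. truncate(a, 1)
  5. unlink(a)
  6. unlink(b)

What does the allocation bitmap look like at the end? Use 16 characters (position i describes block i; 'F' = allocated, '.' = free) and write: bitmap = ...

after create(b) → b:[0]  free=[F...............]
after create(a) → a:[1], b:[0]  free=[FF..............]
after append(a, 1) → a:[1, 2], b:[0]  free=[FFF.............]
after truncate(a, 1) → a:[1], b:[0]  free=[FF..............]
after unlink(a) → b:[0]  free=[F...............]
after unlink(b) →   free=[................]

bitmap = ................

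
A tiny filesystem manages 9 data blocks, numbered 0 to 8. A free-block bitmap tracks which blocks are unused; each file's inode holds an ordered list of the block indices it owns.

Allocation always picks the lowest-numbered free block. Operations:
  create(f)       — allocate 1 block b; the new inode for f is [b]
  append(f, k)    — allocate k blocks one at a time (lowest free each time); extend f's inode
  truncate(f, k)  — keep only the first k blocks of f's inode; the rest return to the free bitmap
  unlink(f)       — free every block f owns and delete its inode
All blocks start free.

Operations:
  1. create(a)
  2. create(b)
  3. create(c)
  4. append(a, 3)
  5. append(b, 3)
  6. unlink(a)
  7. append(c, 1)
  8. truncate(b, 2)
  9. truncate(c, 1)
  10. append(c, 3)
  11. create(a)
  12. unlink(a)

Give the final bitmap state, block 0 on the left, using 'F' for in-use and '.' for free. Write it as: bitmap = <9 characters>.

bitmap = FFFFF.F..

after create(a) → a:[0]  free=[F........]
after create(b) → a:[0], b:[1]  free=[FF.......]
after create(c) → a:[0], b:[1], c:[2]  free=[FFF......]
after append(a, 3) → a:[0, 3, 4, 5], b:[1], c:[2]  free=[FFFFFF...]
after append(b, 3) → a:[0, 3, 4, 5], b:[1, 6, 7, 8], c:[2]  free=[FFFFFFFFF]
after unlink(a) → b:[1, 6, 7, 8], c:[2]  free=[.FF...FFF]
after append(c, 1) → b:[1, 6, 7, 8], c:[2, 0]  free=[FFF...FFF]
after truncate(b, 2) → b:[1, 6], c:[2, 0]  free=[FFF...F..]
after truncate(c, 1) → b:[1, 6], c:[2]  free=[.FF...F..]
after append(c, 3) → b:[1, 6], c:[2, 0, 3, 4]  free=[FFFFF.F..]
after create(a) → a:[5], b:[1, 6], c:[2, 0, 3, 4]  free=[FFFFFFF..]
after unlink(a) → b:[1, 6], c:[2, 0, 3, 4]  free=[FFFFF.F..]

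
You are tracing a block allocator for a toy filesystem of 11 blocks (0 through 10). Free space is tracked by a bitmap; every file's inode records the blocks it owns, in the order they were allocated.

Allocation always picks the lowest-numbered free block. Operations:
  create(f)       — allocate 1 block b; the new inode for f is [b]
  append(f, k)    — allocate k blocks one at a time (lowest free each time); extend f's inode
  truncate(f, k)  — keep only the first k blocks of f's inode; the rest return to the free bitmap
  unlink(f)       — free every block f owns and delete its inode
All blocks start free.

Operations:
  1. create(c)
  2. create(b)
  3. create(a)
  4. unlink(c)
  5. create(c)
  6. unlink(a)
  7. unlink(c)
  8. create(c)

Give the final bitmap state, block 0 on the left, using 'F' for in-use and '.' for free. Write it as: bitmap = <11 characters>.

[1] create(c) — c=0 (map F..........)
[2] create(b) — b=1 c=0 (map FF.........)
[3] create(a) — a=2 b=1 c=0 (map FFF........)
[4] unlink(c) — a=2 b=1 (map .FF........)
[5] create(c) — a=2 b=1 c=0 (map FFF........)
[6] unlink(a) — b=1 c=0 (map FF.........)
[7] unlink(c) — b=1 (map .F.........)
[8] create(c) — b=1 c=0 (map FF.........)

bitmap = FF.........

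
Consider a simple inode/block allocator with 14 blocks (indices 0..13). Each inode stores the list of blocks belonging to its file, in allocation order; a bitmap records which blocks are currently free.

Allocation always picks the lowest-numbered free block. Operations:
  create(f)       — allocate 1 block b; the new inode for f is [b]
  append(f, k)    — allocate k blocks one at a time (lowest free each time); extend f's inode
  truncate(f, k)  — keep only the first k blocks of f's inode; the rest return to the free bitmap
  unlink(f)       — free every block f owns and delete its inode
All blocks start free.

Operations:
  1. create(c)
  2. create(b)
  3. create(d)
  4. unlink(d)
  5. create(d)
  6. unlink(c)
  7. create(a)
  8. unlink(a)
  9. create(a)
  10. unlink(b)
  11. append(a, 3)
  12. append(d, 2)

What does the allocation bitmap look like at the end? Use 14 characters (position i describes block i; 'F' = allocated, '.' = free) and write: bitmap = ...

  1. create(c)  ⇒  F.............  {c→[0]}
  2. create(b)  ⇒  FF............  {b→[1]; c→[0]}
  3. create(d)  ⇒  FFF...........  {b→[1]; c→[0]; d→[2]}
  4. unlink(d)  ⇒  FF............  {b→[1]; c→[0]}
  5. create(d)  ⇒  FFF...........  {b→[1]; c→[0]; d→[2]}
  6. unlink(c)  ⇒  .FF...........  {b→[1]; d→[2]}
  7. create(a)  ⇒  FFF...........  {a→[0]; b→[1]; d→[2]}
  8. unlink(a)  ⇒  .FF...........  {b→[1]; d→[2]}
  9. create(a)  ⇒  FFF...........  {a→[0]; b→[1]; d→[2]}
  10. unlink(b)  ⇒  F.F...........  {a→[0]; d→[2]}
  11. append(a, 3)  ⇒  FFFFF.........  {a→[0, 1, 3, 4]; d→[2]}
  12. append(d, 2)  ⇒  FFFFFFF.......  {a→[0, 1, 3, 4]; d→[2, 5, 6]}

bitmap = FFFFFFF.......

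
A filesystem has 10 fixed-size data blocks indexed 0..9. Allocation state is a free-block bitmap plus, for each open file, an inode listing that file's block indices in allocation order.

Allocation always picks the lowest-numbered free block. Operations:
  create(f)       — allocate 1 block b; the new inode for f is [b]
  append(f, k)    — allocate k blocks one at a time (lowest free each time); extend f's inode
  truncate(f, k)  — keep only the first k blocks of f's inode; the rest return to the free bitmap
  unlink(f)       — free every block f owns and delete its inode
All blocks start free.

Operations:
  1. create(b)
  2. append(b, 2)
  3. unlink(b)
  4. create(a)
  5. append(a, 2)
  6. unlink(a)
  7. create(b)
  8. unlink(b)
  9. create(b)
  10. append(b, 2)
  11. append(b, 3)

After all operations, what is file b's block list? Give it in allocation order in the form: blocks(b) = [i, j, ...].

blocks(b) = [0, 1, 2, 3, 4, 5]

  1. create(b)  ⇒  F.........  {b→[0]}
  2. append(b, 2)  ⇒  FFF.......  {b→[0, 1, 2]}
  3. unlink(b)  ⇒  ..........  {}
  4. create(a)  ⇒  F.........  {a→[0]}
  5. append(a, 2)  ⇒  FFF.......  {a→[0, 1, 2]}
  6. unlink(a)  ⇒  ..........  {}
  7. create(b)  ⇒  F.........  {b→[0]}
  8. unlink(b)  ⇒  ..........  {}
  9. create(b)  ⇒  F.........  {b→[0]}
  10. append(b, 2)  ⇒  FFF.......  {b→[0, 1, 2]}
  11. append(b, 3)  ⇒  FFFFFF....  {b→[0, 1, 2, 3, 4, 5]}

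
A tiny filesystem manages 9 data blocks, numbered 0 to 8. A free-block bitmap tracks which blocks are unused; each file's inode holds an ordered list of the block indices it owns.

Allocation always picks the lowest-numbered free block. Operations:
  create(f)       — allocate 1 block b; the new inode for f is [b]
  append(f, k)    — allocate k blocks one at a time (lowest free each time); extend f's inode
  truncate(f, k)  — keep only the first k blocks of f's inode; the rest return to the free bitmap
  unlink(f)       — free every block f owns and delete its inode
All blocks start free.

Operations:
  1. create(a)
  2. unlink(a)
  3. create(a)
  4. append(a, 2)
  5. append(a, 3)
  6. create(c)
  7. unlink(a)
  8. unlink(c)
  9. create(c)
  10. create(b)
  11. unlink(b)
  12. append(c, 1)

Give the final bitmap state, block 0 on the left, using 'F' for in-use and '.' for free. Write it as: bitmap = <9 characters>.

bitmap = FF.......

create(a): bitmap=F........ | a=[0]
unlink(a): bitmap=......... | 
create(a): bitmap=F........ | a=[0]
append(a, 2): bitmap=FFF...... | a=[0, 1, 2]
append(a, 3): bitmap=FFFFFF... | a=[0, 1, 2, 3, 4, 5]
create(c): bitmap=FFFFFFF.. | a=[0, 1, 2, 3, 4, 5] c=[6]
unlink(a): bitmap=......F.. | c=[6]
unlink(c): bitmap=......... | 
create(c): bitmap=F........ | c=[0]
create(b): bitmap=FF....... | b=[1] c=[0]
unlink(b): bitmap=F........ | c=[0]
append(c, 1): bitmap=FF....... | c=[0, 1]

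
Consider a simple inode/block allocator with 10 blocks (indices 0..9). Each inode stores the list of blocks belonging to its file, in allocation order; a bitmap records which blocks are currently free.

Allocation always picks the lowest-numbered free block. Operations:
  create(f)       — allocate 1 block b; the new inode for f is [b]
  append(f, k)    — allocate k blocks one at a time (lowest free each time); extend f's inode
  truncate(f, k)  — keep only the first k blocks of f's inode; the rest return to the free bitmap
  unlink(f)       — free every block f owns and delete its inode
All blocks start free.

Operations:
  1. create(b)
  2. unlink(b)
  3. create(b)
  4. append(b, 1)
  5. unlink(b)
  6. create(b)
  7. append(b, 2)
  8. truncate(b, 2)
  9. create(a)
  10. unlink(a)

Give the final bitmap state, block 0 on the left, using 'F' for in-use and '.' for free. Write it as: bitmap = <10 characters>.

bitmap = FF........

  1. create(b)  ⇒  F.........  {b→[0]}
  2. unlink(b)  ⇒  ..........  {}
  3. create(b)  ⇒  F.........  {b→[0]}
  4. append(b, 1)  ⇒  FF........  {b→[0, 1]}
  5. unlink(b)  ⇒  ..........  {}
  6. create(b)  ⇒  F.........  {b→[0]}
  7. append(b, 2)  ⇒  FFF.......  {b→[0, 1, 2]}
  8. truncate(b, 2)  ⇒  FF........  {b→[0, 1]}
  9. create(a)  ⇒  FFF.......  {a→[2]; b→[0, 1]}
  10. unlink(a)  ⇒  FF........  {b→[0, 1]}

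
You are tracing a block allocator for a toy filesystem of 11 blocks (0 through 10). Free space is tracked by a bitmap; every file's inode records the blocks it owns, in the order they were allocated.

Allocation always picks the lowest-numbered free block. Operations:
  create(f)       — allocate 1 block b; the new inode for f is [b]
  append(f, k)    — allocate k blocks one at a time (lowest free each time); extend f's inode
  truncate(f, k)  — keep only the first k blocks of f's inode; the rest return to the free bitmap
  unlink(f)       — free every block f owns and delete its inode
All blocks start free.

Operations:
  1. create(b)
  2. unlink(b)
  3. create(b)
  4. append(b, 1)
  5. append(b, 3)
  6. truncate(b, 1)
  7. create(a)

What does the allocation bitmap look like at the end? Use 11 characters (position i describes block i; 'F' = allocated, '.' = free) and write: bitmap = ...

bitmap = FF.........

after create(b) → b:[0]  free=[F..........]
after unlink(b) →   free=[...........]
after create(b) → b:[0]  free=[F..........]
after append(b, 1) → b:[0, 1]  free=[FF.........]
after append(b, 3) → b:[0, 1, 2, 3, 4]  free=[FFFFF......]
after truncate(b, 1) → b:[0]  free=[F..........]
after create(a) → a:[1], b:[0]  free=[FF.........]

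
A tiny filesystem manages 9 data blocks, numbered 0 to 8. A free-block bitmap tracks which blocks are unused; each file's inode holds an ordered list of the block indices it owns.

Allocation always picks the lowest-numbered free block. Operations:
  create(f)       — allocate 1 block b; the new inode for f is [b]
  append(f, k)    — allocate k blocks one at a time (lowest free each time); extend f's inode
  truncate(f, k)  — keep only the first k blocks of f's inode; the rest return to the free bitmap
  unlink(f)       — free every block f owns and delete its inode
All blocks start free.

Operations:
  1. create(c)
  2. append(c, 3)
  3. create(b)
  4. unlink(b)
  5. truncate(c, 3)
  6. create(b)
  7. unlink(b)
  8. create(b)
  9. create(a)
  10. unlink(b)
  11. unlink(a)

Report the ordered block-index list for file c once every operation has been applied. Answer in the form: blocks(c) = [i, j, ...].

  1. create(c)  ⇒  F........  {c→[0]}
  2. append(c, 3)  ⇒  FFFF.....  {c→[0, 1, 2, 3]}
  3. create(b)  ⇒  FFFFF....  {b→[4]; c→[0, 1, 2, 3]}
  4. unlink(b)  ⇒  FFFF.....  {c→[0, 1, 2, 3]}
  5. truncate(c, 3)  ⇒  FFF......  {c→[0, 1, 2]}
  6. create(b)  ⇒  FFFF.....  {b→[3]; c→[0, 1, 2]}
  7. unlink(b)  ⇒  FFF......  {c→[0, 1, 2]}
  8. create(b)  ⇒  FFFF.....  {b→[3]; c→[0, 1, 2]}
  9. create(a)  ⇒  FFFFF....  {a→[4]; b→[3]; c→[0, 1, 2]}
  10. unlink(b)  ⇒  FFF.F....  {a→[4]; c→[0, 1, 2]}
  11. unlink(a)  ⇒  FFF......  {c→[0, 1, 2]}

blocks(c) = [0, 1, 2]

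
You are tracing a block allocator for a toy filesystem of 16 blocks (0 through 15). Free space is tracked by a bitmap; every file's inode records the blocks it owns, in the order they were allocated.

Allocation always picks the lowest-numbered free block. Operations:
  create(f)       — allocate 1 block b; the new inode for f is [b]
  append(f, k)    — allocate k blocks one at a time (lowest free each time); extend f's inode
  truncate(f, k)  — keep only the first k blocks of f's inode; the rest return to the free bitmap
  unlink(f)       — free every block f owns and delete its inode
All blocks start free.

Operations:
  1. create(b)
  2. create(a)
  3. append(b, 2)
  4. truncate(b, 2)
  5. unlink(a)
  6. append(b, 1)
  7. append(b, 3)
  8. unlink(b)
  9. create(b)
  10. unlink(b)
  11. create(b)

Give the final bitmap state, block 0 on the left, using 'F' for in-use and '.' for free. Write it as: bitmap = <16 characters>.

  1. create(b)  ⇒  F...............  {b→[0]}
  2. create(a)  ⇒  FF..............  {a→[1]; b→[0]}
  3. append(b, 2)  ⇒  FFFF............  {a→[1]; b→[0, 2, 3]}
  4. truncate(b, 2)  ⇒  FFF.............  {a→[1]; b→[0, 2]}
  5. unlink(a)  ⇒  F.F.............  {b→[0, 2]}
  6. append(b, 1)  ⇒  FFF.............  {b→[0, 2, 1]}
  7. append(b, 3)  ⇒  FFFFFF..........  {b→[0, 2, 1, 3, 4, 5]}
  8. unlink(b)  ⇒  ................  {}
  9. create(b)  ⇒  F...............  {b→[0]}
  10. unlink(b)  ⇒  ................  {}
  11. create(b)  ⇒  F...............  {b→[0]}

bitmap = F...............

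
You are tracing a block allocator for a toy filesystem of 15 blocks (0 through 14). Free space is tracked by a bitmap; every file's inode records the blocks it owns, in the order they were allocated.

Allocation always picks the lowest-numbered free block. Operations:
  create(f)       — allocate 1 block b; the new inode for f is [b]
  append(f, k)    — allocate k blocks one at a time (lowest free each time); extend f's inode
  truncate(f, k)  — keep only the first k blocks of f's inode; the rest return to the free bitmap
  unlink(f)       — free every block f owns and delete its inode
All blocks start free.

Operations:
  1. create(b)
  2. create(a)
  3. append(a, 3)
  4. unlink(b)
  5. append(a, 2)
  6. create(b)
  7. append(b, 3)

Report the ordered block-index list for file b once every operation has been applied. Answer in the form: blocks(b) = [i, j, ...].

create(b): bitmap=F.............. | b=[0]
create(a): bitmap=FF............. | a=[1] b=[0]
append(a, 3): bitmap=FFFFF.......... | a=[1, 2, 3, 4] b=[0]
unlink(b): bitmap=.FFFF.......... | a=[1, 2, 3, 4]
append(a, 2): bitmap=FFFFFF......... | a=[1, 2, 3, 4, 0, 5]
create(b): bitmap=FFFFFFF........ | a=[1, 2, 3, 4, 0, 5] b=[6]
append(b, 3): bitmap=FFFFFFFFFF..... | a=[1, 2, 3, 4, 0, 5] b=[6, 7, 8, 9]

blocks(b) = [6, 7, 8, 9]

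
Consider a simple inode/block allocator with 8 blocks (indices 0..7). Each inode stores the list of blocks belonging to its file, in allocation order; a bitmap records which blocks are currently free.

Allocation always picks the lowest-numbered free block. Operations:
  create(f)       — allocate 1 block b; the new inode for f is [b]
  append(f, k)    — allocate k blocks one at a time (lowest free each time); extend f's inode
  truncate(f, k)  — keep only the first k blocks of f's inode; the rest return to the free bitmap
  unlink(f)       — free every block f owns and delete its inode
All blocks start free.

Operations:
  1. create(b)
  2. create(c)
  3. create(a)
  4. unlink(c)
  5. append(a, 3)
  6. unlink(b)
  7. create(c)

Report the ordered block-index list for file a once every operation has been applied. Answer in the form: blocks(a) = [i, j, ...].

blocks(a) = [2, 1, 3, 4]

[1] create(b) — b=0 (map F.......)
[2] create(c) — b=0 c=1 (map FF......)
[3] create(a) — a=2 b=0 c=1 (map FFF.....)
[4] unlink(c) — a=2 b=0 (map F.F.....)
[5] append(a, 3) — a=2,1,3,4 b=0 (map FFFFF...)
[6] unlink(b) — a=2,1,3,4 (map .FFFF...)
[7] create(c) — a=2,1,3,4 c=0 (map FFFFF...)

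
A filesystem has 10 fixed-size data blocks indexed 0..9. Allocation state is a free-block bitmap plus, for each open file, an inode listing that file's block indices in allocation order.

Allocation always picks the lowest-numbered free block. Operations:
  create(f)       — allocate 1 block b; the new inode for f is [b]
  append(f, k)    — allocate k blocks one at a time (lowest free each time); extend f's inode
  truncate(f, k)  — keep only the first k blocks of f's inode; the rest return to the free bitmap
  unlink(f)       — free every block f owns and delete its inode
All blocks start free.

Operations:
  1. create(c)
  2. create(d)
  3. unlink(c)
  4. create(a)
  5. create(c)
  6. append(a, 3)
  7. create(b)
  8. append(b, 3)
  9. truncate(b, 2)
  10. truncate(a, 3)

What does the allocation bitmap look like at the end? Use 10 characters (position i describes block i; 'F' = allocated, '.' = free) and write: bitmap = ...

bitmap = FFFFF.FF..

[1] create(c) — c=0 (map F.........)
[2] create(d) — c=0 d=1 (map FF........)
[3] unlink(c) — d=1 (map .F........)
[4] create(a) — a=0 d=1 (map FF........)
[5] create(c) — a=0 c=2 d=1 (map FFF.......)
[6] append(a, 3) — a=0,3,4,5 c=2 d=1 (map FFFFFF....)
[7] create(b) — a=0,3,4,5 b=6 c=2 d=1 (map FFFFFFF...)
[8] append(b, 3) — a=0,3,4,5 b=6,7,8,9 c=2 d=1 (map FFFFFFFFFF)
[9] truncate(b, 2) — a=0,3,4,5 b=6,7 c=2 d=1 (map FFFFFFFF..)
[10] truncate(a, 3) — a=0,3,4 b=6,7 c=2 d=1 (map FFFFF.FF..)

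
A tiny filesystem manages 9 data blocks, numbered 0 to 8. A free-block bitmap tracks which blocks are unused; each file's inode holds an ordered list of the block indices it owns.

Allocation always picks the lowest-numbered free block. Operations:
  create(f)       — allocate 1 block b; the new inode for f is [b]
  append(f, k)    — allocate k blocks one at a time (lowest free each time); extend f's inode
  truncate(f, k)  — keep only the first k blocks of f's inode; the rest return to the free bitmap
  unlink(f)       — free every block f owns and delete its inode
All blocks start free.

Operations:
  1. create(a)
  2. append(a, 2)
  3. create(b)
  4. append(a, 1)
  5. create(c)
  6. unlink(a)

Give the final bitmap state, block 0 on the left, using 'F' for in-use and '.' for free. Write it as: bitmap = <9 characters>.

bitmap = ...F.F...

create(a): bitmap=F........ | a=[0]
append(a, 2): bitmap=FFF...... | a=[0, 1, 2]
create(b): bitmap=FFFF..... | a=[0, 1, 2] b=[3]
append(a, 1): bitmap=FFFFF.... | a=[0, 1, 2, 4] b=[3]
create(c): bitmap=FFFFFF... | a=[0, 1, 2, 4] b=[3] c=[5]
unlink(a): bitmap=...F.F... | b=[3] c=[5]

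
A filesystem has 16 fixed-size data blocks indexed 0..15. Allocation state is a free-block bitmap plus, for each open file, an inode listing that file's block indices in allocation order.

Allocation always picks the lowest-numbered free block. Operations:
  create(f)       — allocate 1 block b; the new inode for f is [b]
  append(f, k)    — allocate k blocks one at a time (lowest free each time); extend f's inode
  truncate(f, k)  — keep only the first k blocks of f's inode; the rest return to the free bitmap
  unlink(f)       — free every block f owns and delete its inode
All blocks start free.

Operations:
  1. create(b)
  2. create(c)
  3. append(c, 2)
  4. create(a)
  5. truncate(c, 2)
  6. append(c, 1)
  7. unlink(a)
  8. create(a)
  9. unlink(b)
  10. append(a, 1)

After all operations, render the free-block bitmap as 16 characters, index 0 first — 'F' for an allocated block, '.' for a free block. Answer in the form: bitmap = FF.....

after create(b) → b:[0]  free=[F...............]
after create(c) → b:[0], c:[1]  free=[FF..............]
after append(c, 2) → b:[0], c:[1, 2, 3]  free=[FFFF............]
after create(a) → a:[4], b:[0], c:[1, 2, 3]  free=[FFFFF...........]
after truncate(c, 2) → a:[4], b:[0], c:[1, 2]  free=[FFF.F...........]
after append(c, 1) → a:[4], b:[0], c:[1, 2, 3]  free=[FFFFF...........]
after unlink(a) → b:[0], c:[1, 2, 3]  free=[FFFF............]
after create(a) → a:[4], b:[0], c:[1, 2, 3]  free=[FFFFF...........]
after unlink(b) → a:[4], c:[1, 2, 3]  free=[.FFFF...........]
after append(a, 1) → a:[4, 0], c:[1, 2, 3]  free=[FFFFF...........]

bitmap = FFFFF...........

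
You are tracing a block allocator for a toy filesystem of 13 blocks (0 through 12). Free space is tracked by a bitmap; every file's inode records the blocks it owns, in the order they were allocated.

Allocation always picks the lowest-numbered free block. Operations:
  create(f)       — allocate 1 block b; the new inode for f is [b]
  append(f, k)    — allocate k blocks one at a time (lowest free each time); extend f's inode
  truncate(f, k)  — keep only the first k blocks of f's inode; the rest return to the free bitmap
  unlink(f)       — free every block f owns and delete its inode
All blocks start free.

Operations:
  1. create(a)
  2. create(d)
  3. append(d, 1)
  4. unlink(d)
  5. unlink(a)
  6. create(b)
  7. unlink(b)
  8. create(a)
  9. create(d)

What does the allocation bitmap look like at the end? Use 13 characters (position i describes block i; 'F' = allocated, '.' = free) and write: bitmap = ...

bitmap = FF...........

after create(a) → a:[0]  free=[F............]
after create(d) → a:[0], d:[1]  free=[FF...........]
after append(d, 1) → a:[0], d:[1, 2]  free=[FFF..........]
after unlink(d) → a:[0]  free=[F............]
after unlink(a) →   free=[.............]
after create(b) → b:[0]  free=[F............]
after unlink(b) →   free=[.............]
after create(a) → a:[0]  free=[F............]
after create(d) → a:[0], d:[1]  free=[FF...........]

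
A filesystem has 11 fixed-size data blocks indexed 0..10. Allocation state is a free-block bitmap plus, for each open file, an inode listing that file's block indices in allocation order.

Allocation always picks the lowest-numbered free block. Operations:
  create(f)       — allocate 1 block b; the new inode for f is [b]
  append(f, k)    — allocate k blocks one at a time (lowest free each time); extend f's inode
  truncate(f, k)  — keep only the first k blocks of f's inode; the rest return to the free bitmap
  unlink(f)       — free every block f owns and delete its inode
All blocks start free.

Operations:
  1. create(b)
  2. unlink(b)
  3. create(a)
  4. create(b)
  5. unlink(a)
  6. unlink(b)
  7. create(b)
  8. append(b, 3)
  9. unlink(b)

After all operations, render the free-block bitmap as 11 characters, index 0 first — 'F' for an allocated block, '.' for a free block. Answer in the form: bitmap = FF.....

  1. create(b)  ⇒  F..........  {b→[0]}
  2. unlink(b)  ⇒  ...........  {}
  3. create(a)  ⇒  F..........  {a→[0]}
  4. create(b)  ⇒  FF.........  {a→[0]; b→[1]}
  5. unlink(a)  ⇒  .F.........  {b→[1]}
  6. unlink(b)  ⇒  ...........  {}
  7. create(b)  ⇒  F..........  {b→[0]}
  8. append(b, 3)  ⇒  FFFF.......  {b→[0, 1, 2, 3]}
  9. unlink(b)  ⇒  ...........  {}

bitmap = ...........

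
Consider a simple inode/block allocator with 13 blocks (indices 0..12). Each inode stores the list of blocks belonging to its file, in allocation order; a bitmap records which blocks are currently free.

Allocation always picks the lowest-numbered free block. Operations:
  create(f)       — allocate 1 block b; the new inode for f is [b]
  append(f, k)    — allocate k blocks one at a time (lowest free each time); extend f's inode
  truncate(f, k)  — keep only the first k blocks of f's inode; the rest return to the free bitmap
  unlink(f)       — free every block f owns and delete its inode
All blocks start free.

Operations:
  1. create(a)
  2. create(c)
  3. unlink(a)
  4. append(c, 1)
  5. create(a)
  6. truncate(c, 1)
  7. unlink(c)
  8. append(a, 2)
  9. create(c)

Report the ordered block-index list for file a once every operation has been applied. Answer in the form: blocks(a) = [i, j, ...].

after create(a) → a:[0]  free=[F............]
after create(c) → a:[0], c:[1]  free=[FF...........]
after unlink(a) → c:[1]  free=[.F...........]
after append(c, 1) → c:[1, 0]  free=[FF...........]
after create(a) → a:[2], c:[1, 0]  free=[FFF..........]
after truncate(c, 1) → a:[2], c:[1]  free=[.FF..........]
after unlink(c) → a:[2]  free=[..F..........]
after append(a, 2) → a:[2, 0, 1]  free=[FFF..........]
after create(c) → a:[2, 0, 1], c:[3]  free=[FFFF.........]

blocks(a) = [2, 0, 1]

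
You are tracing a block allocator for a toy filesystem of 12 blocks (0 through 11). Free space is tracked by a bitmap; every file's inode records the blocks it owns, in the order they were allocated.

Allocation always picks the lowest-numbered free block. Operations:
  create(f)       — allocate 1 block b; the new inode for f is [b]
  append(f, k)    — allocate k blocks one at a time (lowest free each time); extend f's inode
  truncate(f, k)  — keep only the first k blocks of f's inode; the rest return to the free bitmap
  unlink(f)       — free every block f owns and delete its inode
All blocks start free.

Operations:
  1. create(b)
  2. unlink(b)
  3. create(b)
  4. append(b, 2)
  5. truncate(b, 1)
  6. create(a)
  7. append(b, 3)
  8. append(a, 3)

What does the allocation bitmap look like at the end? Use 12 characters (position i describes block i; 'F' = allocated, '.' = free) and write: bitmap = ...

bitmap = FFFFFFFF....

[1] create(b) — b=0 (map F...........)
[2] unlink(b) —  (map ............)
[3] create(b) — b=0 (map F...........)
[4] append(b, 2) — b=0,1,2 (map FFF.........)
[5] truncate(b, 1) — b=0 (map F...........)
[6] create(a) — a=1 b=0 (map FF..........)
[7] append(b, 3) — a=1 b=0,2,3,4 (map FFFFF.......)
[8] append(a, 3) — a=1,5,6,7 b=0,2,3,4 (map FFFFFFFF....)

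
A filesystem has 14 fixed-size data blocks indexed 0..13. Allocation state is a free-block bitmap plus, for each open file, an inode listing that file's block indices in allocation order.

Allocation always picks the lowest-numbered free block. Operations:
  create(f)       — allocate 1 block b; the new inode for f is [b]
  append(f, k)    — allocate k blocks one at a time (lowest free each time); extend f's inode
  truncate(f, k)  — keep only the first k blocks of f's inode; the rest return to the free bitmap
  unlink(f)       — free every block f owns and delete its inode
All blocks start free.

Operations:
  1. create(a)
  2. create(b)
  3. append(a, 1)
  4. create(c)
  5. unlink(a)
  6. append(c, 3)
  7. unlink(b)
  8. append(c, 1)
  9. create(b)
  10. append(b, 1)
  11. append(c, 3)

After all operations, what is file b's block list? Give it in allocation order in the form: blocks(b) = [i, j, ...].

blocks(b) = [5, 6]

  1. create(a)  ⇒  F.............  {a→[0]}
  2. create(b)  ⇒  FF............  {a→[0]; b→[1]}
  3. append(a, 1)  ⇒  FFF...........  {a→[0, 2]; b→[1]}
  4. create(c)  ⇒  FFFF..........  {a→[0, 2]; b→[1]; c→[3]}
  5. unlink(a)  ⇒  .F.F..........  {b→[1]; c→[3]}
  6. append(c, 3)  ⇒  FFFFF.........  {b→[1]; c→[3, 0, 2, 4]}
  7. unlink(b)  ⇒  F.FFF.........  {c→[3, 0, 2, 4]}
  8. append(c, 1)  ⇒  FFFFF.........  {c→[3, 0, 2, 4, 1]}
  9. create(b)  ⇒  FFFFFF........  {b→[5]; c→[3, 0, 2, 4, 1]}
  10. append(b, 1)  ⇒  FFFFFFF.......  {b→[5, 6]; c→[3, 0, 2, 4, 1]}
  11. append(c, 3)  ⇒  FFFFFFFFFF....  {b→[5, 6]; c→[3, 0, 2, 4, 1, 7, 8, 9]}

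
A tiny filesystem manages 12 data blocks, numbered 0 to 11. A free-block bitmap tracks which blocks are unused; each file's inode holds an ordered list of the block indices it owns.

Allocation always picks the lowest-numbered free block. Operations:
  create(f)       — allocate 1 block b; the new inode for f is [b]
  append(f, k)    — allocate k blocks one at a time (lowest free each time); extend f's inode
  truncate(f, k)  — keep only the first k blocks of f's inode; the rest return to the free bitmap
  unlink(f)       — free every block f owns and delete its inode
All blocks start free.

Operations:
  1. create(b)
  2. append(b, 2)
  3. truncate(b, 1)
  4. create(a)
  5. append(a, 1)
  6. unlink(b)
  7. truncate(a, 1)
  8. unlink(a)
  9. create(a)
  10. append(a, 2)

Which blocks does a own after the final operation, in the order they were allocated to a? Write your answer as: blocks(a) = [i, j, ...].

  1. create(b)  ⇒  F...........  {b→[0]}
  2. append(b, 2)  ⇒  FFF.........  {b→[0, 1, 2]}
  3. truncate(b, 1)  ⇒  F...........  {b→[0]}
  4. create(a)  ⇒  FF..........  {a→[1]; b→[0]}
  5. append(a, 1)  ⇒  FFF.........  {a→[1, 2]; b→[0]}
  6. unlink(b)  ⇒  .FF.........  {a→[1, 2]}
  7. truncate(a, 1)  ⇒  .F..........  {a→[1]}
  8. unlink(a)  ⇒  ............  {}
  9. create(a)  ⇒  F...........  {a→[0]}
  10. append(a, 2)  ⇒  FFF.........  {a→[0, 1, 2]}

blocks(a) = [0, 1, 2]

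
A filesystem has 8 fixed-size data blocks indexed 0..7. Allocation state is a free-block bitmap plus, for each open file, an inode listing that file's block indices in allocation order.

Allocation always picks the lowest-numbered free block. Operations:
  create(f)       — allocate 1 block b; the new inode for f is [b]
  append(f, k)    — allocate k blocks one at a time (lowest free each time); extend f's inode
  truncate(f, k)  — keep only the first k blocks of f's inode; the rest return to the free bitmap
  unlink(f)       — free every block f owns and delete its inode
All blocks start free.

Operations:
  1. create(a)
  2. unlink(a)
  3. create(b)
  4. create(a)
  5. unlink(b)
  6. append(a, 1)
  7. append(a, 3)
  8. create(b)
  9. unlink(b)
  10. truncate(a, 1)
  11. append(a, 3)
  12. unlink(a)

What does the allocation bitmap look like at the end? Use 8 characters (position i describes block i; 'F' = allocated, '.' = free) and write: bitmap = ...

bitmap = ........

after create(a) → a:[0]  free=[F.......]
after unlink(a) →   free=[........]
after create(b) → b:[0]  free=[F.......]
after create(a) → a:[1], b:[0]  free=[FF......]
after unlink(b) → a:[1]  free=[.F......]
after append(a, 1) → a:[1, 0]  free=[FF......]
after append(a, 3) → a:[1, 0, 2, 3, 4]  free=[FFFFF...]
after create(b) → a:[1, 0, 2, 3, 4], b:[5]  free=[FFFFFF..]
after unlink(b) → a:[1, 0, 2, 3, 4]  free=[FFFFF...]
after truncate(a, 1) → a:[1]  free=[.F......]
after append(a, 3) → a:[1, 0, 2, 3]  free=[FFFF....]
after unlink(a) →   free=[........]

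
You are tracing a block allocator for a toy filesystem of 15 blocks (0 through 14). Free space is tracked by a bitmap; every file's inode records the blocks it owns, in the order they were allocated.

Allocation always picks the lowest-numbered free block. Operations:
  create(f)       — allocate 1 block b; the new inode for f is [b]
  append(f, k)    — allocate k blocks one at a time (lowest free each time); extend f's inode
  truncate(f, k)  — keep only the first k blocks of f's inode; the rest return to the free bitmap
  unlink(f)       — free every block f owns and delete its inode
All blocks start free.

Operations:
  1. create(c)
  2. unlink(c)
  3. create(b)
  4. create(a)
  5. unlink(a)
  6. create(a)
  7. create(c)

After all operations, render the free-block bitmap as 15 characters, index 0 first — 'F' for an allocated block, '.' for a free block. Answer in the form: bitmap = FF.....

[1] create(c) — c=0 (map F..............)
[2] unlink(c) —  (map ...............)
[3] create(b) — b=0 (map F..............)
[4] create(a) — a=1 b=0 (map FF.............)
[5] unlink(a) — b=0 (map F..............)
[6] create(a) — a=1 b=0 (map FF.............)
[7] create(c) — a=1 b=0 c=2 (map FFF............)

bitmap = FFF............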